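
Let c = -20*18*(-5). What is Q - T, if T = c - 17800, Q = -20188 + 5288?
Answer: 1100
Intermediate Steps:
Q = -14900
c = 1800 (c = -360*(-5) = 1800)
T = -16000 (T = 1800 - 17800 = -16000)
Q - T = -14900 - 1*(-16000) = -14900 + 16000 = 1100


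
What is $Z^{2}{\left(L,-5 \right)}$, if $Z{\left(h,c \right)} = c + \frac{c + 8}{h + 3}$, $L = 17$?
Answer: $\frac{9409}{400} \approx 23.522$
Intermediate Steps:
$Z{\left(h,c \right)} = c + \frac{8 + c}{3 + h}$
$Z^{2}{\left(L,-5 \right)} = \left(\frac{8 + 4 \left(-5\right) - 85}{3 + 17}\right)^{2} = \left(\frac{8 - 20 - 85}{20}\right)^{2} = \left(\frac{1}{20} \left(-97\right)\right)^{2} = \left(- \frac{97}{20}\right)^{2} = \frac{9409}{400}$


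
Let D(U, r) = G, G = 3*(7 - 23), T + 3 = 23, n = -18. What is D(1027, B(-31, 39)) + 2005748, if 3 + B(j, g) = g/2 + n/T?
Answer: 2005700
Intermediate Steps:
T = 20 (T = -3 + 23 = 20)
B(j, g) = -39/10 + g/2 (B(j, g) = -3 + (g/2 - 18/20) = -3 + (g*(½) - 18*1/20) = -3 + (g/2 - 9/10) = -3 + (-9/10 + g/2) = -39/10 + g/2)
G = -48 (G = 3*(-16) = -48)
D(U, r) = -48
D(1027, B(-31, 39)) + 2005748 = -48 + 2005748 = 2005700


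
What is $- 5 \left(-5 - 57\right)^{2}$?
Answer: $-19220$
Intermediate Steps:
$- 5 \left(-5 - 57\right)^{2} = - 5 \left(-62\right)^{2} = \left(-5\right) 3844 = -19220$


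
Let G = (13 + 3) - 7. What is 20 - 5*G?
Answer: -25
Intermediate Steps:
G = 9 (G = 16 - 7 = 9)
20 - 5*G = 20 - 5*9 = 20 - 45 = -25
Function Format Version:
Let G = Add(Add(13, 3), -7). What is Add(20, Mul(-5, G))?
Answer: -25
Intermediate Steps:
G = 9 (G = Add(16, -7) = 9)
Add(20, Mul(-5, G)) = Add(20, Mul(-5, 9)) = Add(20, -45) = -25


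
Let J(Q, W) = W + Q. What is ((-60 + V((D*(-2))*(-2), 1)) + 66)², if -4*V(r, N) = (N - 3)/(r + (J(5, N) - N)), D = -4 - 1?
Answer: 32041/900 ≈ 35.601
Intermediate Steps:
J(Q, W) = Q + W
D = -5
V(r, N) = -(-3 + N)/(4*(5 + r)) (V(r, N) = -(N - 3)/(4*(r + ((5 + N) - N))) = -(-3 + N)/(4*(r + 5)) = -(-3 + N)/(4*(5 + r)))
((-60 + V((D*(-2))*(-2), 1)) + 66)² = ((-60 + (3 - 1*1)/(4*(5 - 5*(-2)*(-2)))) + 66)² = ((-60 + (3 - 1)/(4*(5 + 10*(-2)))) + 66)² = ((-60 + (¼)*2/(5 - 20)) + 66)² = ((-60 + (¼)*2/(-15)) + 66)² = ((-60 + (¼)*(-1/15)*2) + 66)² = ((-60 - 1/30) + 66)² = (-1801/30 + 66)² = (179/30)² = 32041/900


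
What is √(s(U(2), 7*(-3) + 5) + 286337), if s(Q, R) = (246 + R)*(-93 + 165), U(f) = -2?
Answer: √302897 ≈ 550.36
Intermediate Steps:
s(Q, R) = 17712 + 72*R (s(Q, R) = (246 + R)*72 = 17712 + 72*R)
√(s(U(2), 7*(-3) + 5) + 286337) = √((17712 + 72*(7*(-3) + 5)) + 286337) = √((17712 + 72*(-21 + 5)) + 286337) = √((17712 + 72*(-16)) + 286337) = √((17712 - 1152) + 286337) = √(16560 + 286337) = √302897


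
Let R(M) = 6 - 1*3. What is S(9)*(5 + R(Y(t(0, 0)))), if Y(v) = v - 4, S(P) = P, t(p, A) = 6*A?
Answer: 72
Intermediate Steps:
Y(v) = -4 + v
R(M) = 3 (R(M) = 6 - 3 = 3)
S(9)*(5 + R(Y(t(0, 0)))) = 9*(5 + 3) = 9*8 = 72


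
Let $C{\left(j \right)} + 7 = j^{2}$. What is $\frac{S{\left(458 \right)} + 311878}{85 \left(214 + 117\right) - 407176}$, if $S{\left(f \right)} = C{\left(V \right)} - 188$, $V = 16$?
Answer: $- \frac{311939}{379041} \approx -0.82297$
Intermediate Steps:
$C{\left(j \right)} = -7 + j^{2}$
$S{\left(f \right)} = 61$ ($S{\left(f \right)} = \left(-7 + 16^{2}\right) - 188 = \left(-7 + 256\right) - 188 = 249 - 188 = 61$)
$\frac{S{\left(458 \right)} + 311878}{85 \left(214 + 117\right) - 407176} = \frac{61 + 311878}{85 \left(214 + 117\right) - 407176} = \frac{311939}{85 \cdot 331 - 407176} = \frac{311939}{28135 - 407176} = \frac{311939}{-379041} = 311939 \left(- \frac{1}{379041}\right) = - \frac{311939}{379041}$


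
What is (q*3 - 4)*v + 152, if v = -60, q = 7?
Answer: -868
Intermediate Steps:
(q*3 - 4)*v + 152 = (7*3 - 4)*(-60) + 152 = (21 - 4)*(-60) + 152 = 17*(-60) + 152 = -1020 + 152 = -868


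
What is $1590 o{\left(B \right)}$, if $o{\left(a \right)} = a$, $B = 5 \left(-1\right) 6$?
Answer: $-47700$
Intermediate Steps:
$B = -30$ ($B = \left(-5\right) 6 = -30$)
$1590 o{\left(B \right)} = 1590 \left(-30\right) = -47700$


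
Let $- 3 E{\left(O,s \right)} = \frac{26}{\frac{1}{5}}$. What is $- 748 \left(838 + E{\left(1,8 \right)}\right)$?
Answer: $- \frac{1783232}{3} \approx -5.9441 \cdot 10^{5}$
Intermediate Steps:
$E{\left(O,s \right)} = - \frac{130}{3}$ ($E{\left(O,s \right)} = - \frac{26 \frac{1}{\frac{1}{5}}}{3} = - \frac{26 \cdot 5}{3} = \left(- \frac{1}{3}\right) 130 = - \frac{130}{3}$)
$- 748 \left(838 + E{\left(1,8 \right)}\right) = - 748 \left(838 - \frac{130}{3}\right) = \left(-748\right) \frac{2384}{3} = - \frac{1783232}{3}$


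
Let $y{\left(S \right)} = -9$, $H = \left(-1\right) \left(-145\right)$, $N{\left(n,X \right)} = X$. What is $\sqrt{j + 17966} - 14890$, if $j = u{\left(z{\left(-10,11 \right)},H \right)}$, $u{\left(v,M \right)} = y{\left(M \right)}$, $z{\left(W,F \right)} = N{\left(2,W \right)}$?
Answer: $-14890 + \sqrt{17957} \approx -14756.0$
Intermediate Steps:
$H = 145$
$z{\left(W,F \right)} = W$
$u{\left(v,M \right)} = -9$
$j = -9$
$\sqrt{j + 17966} - 14890 = \sqrt{-9 + 17966} - 14890 = \sqrt{17957} - 14890 = -14890 + \sqrt{17957}$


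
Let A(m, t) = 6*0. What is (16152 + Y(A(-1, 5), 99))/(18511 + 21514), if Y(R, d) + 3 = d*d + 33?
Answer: 25983/40025 ≈ 0.64917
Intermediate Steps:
A(m, t) = 0
Y(R, d) = 30 + d**2 (Y(R, d) = -3 + (d*d + 33) = -3 + (d**2 + 33) = -3 + (33 + d**2) = 30 + d**2)
(16152 + Y(A(-1, 5), 99))/(18511 + 21514) = (16152 + (30 + 99**2))/(18511 + 21514) = (16152 + (30 + 9801))/40025 = (16152 + 9831)*(1/40025) = 25983*(1/40025) = 25983/40025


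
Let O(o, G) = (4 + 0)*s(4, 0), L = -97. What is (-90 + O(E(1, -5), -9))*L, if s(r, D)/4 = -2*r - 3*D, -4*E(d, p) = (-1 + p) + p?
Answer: 21146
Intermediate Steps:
E(d, p) = ¼ - p/2 (E(d, p) = -((-1 + p) + p)/4 = -(-1 + 2*p)/4 = ¼ - p/2)
s(r, D) = -12*D - 8*r (s(r, D) = 4*(-2*r - 3*D) = 4*(-3*D - 2*r) = -12*D - 8*r)
O(o, G) = -128 (O(o, G) = (4 + 0)*(-12*0 - 8*4) = 4*(0 - 32) = 4*(-32) = -128)
(-90 + O(E(1, -5), -9))*L = (-90 - 128)*(-97) = -218*(-97) = 21146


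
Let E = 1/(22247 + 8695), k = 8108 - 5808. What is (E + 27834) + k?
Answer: 932406229/30942 ≈ 30134.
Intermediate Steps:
k = 2300
E = 1/30942 ≈ 3.2319e-5
(E + 27834) + k = (1/30942 + 27834) + 2300 = 861239629/30942 + 2300 = 932406229/30942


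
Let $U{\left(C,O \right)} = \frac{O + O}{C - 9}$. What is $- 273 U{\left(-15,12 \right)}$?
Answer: $273$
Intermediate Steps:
$U{\left(C,O \right)} = \frac{2 O}{-9 + C}$
$- 273 U{\left(-15,12 \right)} = - 273 \cdot 2 \cdot 12 \frac{1}{-9 - 15} = - 273 \cdot 2 \cdot 12 \frac{1}{-24} = - 273 \cdot 2 \cdot 12 \left(- \frac{1}{24}\right) = \left(-273\right) \left(-1\right) = 273$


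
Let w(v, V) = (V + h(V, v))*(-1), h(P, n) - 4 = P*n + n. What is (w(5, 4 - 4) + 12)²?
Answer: 9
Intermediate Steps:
h(P, n) = 4 + n + P*n (h(P, n) = 4 + (P*n + n) = 4 + (n + P*n) = 4 + n + P*n)
w(v, V) = -4 - V - v - V*v (w(v, V) = (V + (4 + v + V*v))*(-1) = (4 + V + v + V*v)*(-1) = -4 - V - v - V*v)
(w(5, 4 - 4) + 12)² = ((-4 - (4 - 4) - 1*5 - 1*(4 - 4)*5) + 12)² = ((-4 - 1*0 - 5 - 1*0*5) + 12)² = ((-4 + 0 - 5 + 0) + 12)² = (-9 + 12)² = 3² = 9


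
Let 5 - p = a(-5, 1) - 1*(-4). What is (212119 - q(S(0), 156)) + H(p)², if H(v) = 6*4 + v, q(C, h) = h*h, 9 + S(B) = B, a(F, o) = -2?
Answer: 188512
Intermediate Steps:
S(B) = -9 + B
q(C, h) = h²
p = 3 (p = 5 - (-2 - 1*(-4)) = 5 - (-2 + 4) = 5 - 1*2 = 5 - 2 = 3)
H(v) = 24 + v
(212119 - q(S(0), 156)) + H(p)² = (212119 - 1*156²) + (24 + 3)² = (212119 - 1*24336) + 27² = (212119 - 24336) + 729 = 187783 + 729 = 188512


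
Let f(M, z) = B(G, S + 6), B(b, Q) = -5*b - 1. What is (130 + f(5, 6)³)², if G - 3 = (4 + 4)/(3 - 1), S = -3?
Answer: 2164668676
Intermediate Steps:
G = 7 (G = 3 + (4 + 4)/(3 - 1) = 3 + 8/2 = 3 + 8*(½) = 3 + 4 = 7)
B(b, Q) = -1 - 5*b
f(M, z) = -36 (f(M, z) = -1 - 5*7 = -1 - 35 = -36)
(130 + f(5, 6)³)² = (130 + (-36)³)² = (130 - 46656)² = (-46526)² = 2164668676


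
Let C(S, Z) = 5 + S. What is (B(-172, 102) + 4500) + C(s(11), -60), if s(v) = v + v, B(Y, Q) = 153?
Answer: 4680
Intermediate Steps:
s(v) = 2*v
(B(-172, 102) + 4500) + C(s(11), -60) = (153 + 4500) + (5 + 2*11) = 4653 + (5 + 22) = 4653 + 27 = 4680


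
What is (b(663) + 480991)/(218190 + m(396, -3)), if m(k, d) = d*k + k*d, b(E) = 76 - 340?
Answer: 480727/215814 ≈ 2.2275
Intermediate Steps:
b(E) = -264
m(k, d) = 2*d*k (m(k, d) = d*k + d*k = 2*d*k)
(b(663) + 480991)/(218190 + m(396, -3)) = (-264 + 480991)/(218190 + 2*(-3)*396) = 480727/(218190 - 2376) = 480727/215814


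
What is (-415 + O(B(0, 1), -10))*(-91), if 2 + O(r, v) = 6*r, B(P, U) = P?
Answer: 37947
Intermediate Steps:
O(r, v) = -2 + 6*r
(-415 + O(B(0, 1), -10))*(-91) = (-415 + (-2 + 6*0))*(-91) = (-415 + (-2 + 0))*(-91) = (-415 - 2)*(-91) = -417*(-91) = 37947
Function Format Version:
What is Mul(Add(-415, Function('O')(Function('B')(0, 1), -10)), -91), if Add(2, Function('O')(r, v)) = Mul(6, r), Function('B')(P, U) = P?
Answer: 37947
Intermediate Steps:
Function('O')(r, v) = Add(-2, Mul(6, r))
Mul(Add(-415, Function('O')(Function('B')(0, 1), -10)), -91) = Mul(Add(-415, Add(-2, Mul(6, 0))), -91) = Mul(Add(-415, Add(-2, 0)), -91) = Mul(Add(-415, -2), -91) = Mul(-417, -91) = 37947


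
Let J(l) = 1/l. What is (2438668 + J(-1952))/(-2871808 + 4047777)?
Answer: 4760279935/2295491488 ≈ 2.0738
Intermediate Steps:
(2438668 + J(-1952))/(-2871808 + 4047777) = (2438668 + 1/(-1952))/(-2871808 + 4047777) = (2438668 - 1/1952)/1175969 = (4760279935/1952)*(1/1175969) = 4760279935/2295491488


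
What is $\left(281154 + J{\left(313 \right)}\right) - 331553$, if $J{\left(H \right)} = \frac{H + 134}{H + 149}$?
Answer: $- \frac{7761297}{154} \approx -50398.0$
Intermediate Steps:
$J{\left(H \right)} = \frac{134 + H}{149 + H}$
$\left(281154 + J{\left(313 \right)}\right) - 331553 = \left(281154 + \frac{134 + 313}{149 + 313}\right) - 331553 = \left(281154 + \frac{1}{462} \cdot 447\right) - 331553 = \left(281154 + \frac{149}{154}\right) - 331553 = \frac{43297865}{154} - 331553 = - \frac{7761297}{154}$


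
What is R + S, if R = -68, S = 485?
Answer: 417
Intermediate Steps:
R + S = -68 + 485 = 417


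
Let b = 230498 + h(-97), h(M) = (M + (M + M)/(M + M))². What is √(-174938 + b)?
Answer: 2*√16194 ≈ 254.51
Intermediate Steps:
h(M) = (1 + M)² (h(M) = (M + (2*M)/((2*M)))² = (M + (2*M)*(1/(2*M)))² = (M + 1)² = (1 + M)²)
b = 239714 (b = 230498 + (1 - 97)² = 230498 + (-96)² = 230498 + 9216 = 239714)
√(-174938 + b) = √(-174938 + 239714) = √64776 = 2*√16194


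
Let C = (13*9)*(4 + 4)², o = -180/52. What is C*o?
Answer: -25920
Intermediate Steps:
o = -45/13 (o = -180*1/52 = -45/13 ≈ -3.4615)
C = 7488 (C = 117*8² = 117*64 = 7488)
C*o = 7488*(-45/13) = -25920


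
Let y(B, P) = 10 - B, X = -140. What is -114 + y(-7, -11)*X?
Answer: -2494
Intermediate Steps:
-114 + y(-7, -11)*X = -114 + (10 - 1*(-7))*(-140) = -114 + (10 + 7)*(-140) = -114 + 17*(-140) = -114 - 2380 = -2494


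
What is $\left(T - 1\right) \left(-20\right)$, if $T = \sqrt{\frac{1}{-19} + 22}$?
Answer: $20 - \frac{20 \sqrt{7923}}{19} \approx -73.696$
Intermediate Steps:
$T = \frac{\sqrt{7923}}{19}$ ($T = \sqrt{- \frac{1}{19} + 22} = \sqrt{\frac{417}{19}} = \frac{\sqrt{7923}}{19} \approx 4.6848$)
$\left(T - 1\right) \left(-20\right) = \left(\frac{\sqrt{7923}}{19} - 1\right) \left(-20\right) = \left(-1 + \frac{\sqrt{7923}}{19}\right) \left(-20\right) = 20 - \frac{20 \sqrt{7923}}{19}$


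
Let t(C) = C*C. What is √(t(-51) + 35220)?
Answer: √37821 ≈ 194.48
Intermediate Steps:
t(C) = C²
√(t(-51) + 35220) = √((-51)² + 35220) = √(2601 + 35220) = √37821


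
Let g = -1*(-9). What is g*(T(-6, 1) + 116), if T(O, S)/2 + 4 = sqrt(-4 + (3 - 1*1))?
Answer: 972 + 18*I*sqrt(2) ≈ 972.0 + 25.456*I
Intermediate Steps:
g = 9
T(O, S) = -8 + 2*I*sqrt(2) (T(O, S) = -8 + 2*sqrt(-4 + (3 - 1*1)) = -8 + 2*sqrt(-4 + (3 - 1)) = -8 + 2*sqrt(-4 + 2) = -8 + 2*sqrt(-2) = -8 + 2*(I*sqrt(2)) = -8 + 2*I*sqrt(2))
g*(T(-6, 1) + 116) = 9*((-8 + 2*I*sqrt(2)) + 116) = 9*(108 + 2*I*sqrt(2)) = 972 + 18*I*sqrt(2)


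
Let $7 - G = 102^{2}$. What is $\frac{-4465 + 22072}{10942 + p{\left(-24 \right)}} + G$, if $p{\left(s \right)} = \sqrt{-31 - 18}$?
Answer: $- \frac{1244613257167}{119727413} - \frac{123249 i}{119727413} \approx -10395.0 - 0.0010294 i$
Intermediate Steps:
$p{\left(s \right)} = 7 i$ ($p{\left(s \right)} = \sqrt{-49} = 7 i$)
$G = -10397$ ($G = 7 - 102^{2} = 7 - 10404 = -10397$)
$\frac{-4465 + 22072}{10942 + p{\left(-24 \right)}} + G = \frac{-4465 + 22072}{10942 + 7 i} - 10397 = 17607 \frac{10942 - 7 i}{119727413} - 10397 = \frac{17607 \left(10942 - 7 i\right)}{119727413} - 10397 = -10397 + \frac{17607 \left(10942 - 7 i\right)}{119727413}$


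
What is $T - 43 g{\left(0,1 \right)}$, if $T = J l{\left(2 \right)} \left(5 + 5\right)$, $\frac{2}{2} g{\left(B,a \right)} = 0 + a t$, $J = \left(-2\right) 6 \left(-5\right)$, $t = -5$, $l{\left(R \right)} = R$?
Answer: $1415$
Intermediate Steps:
$J = 60$ ($J = \left(-12\right) \left(-5\right) = 60$)
$g{\left(B,a \right)} = - 5 a$ ($g{\left(B,a \right)} = 0 + a \left(-5\right) = 0 - 5 a = - 5 a$)
$T = 1200$ ($T = 60 \cdot 2 \left(5 + 5\right) = 120 \cdot 10 = 1200$)
$T - 43 g{\left(0,1 \right)} = 1200 - 43 \left(\left(-5\right) 1\right) = 1200 - -215 = 1200 + 215 = 1415$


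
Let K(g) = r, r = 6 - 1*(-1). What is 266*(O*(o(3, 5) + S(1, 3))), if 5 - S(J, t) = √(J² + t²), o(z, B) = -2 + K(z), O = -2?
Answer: -5320 + 532*√10 ≈ -3637.7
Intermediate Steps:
r = 7 (r = 6 + 1 = 7)
K(g) = 7
o(z, B) = 5 (o(z, B) = -2 + 7 = 5)
S(J, t) = 5 - √(J² + t²)
266*(O*(o(3, 5) + S(1, 3))) = 266*(-2*(5 + (5 - √(1² + 3²)))) = 266*(-2*(5 + (5 - √(1 + 9)))) = 266*(-2*(5 + (5 - √10))) = 266*(-2*(10 - √10)) = 266*(-20 + 2*√10) = -5320 + 532*√10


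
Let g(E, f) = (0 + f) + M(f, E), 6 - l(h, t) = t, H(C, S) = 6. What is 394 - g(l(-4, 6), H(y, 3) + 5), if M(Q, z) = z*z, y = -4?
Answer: 383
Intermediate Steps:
l(h, t) = 6 - t
M(Q, z) = z²
g(E, f) = f + E² (g(E, f) = (0 + f) + E² = f + E²)
394 - g(l(-4, 6), H(y, 3) + 5) = 394 - ((6 + 5) + (6 - 1*6)²) = 394 - (11 + (6 - 6)²) = 394 - (11 + 0²) = 394 - (11 + 0) = 394 - 1*11 = 394 - 11 = 383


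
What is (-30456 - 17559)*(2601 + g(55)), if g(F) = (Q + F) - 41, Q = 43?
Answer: -127623870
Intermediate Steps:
g(F) = 2 + F (g(F) = (43 + F) - 41 = 2 + F)
(-30456 - 17559)*(2601 + g(55)) = (-30456 - 17559)*(2601 + (2 + 55)) = -48015*(2601 + 57) = -48015*2658 = -127623870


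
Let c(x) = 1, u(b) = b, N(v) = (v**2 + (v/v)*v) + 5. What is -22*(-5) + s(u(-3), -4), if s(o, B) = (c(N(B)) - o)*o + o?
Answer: 95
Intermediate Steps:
N(v) = 5 + v + v**2 (N(v) = (v**2 + 1*v) + 5 = (v**2 + v) + 5 = (v + v**2) + 5 = 5 + v + v**2)
s(o, B) = o + o*(1 - o) (s(o, B) = (1 - o)*o + o = o*(1 - o) + o = o + o*(1 - o))
-22*(-5) + s(u(-3), -4) = -22*(-5) - 3*(2 - 1*(-3)) = 110 - 3*(2 + 3) = 110 - 3*5 = 110 - 15 = 95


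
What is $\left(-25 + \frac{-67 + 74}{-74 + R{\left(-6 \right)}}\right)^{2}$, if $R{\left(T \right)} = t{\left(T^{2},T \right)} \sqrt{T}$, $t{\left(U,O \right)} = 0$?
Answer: $\frac{3448449}{5476} \approx 629.74$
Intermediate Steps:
$R{\left(T \right)} = 0$ ($R{\left(T \right)} = 0 \sqrt{T} = 0$)
$\left(-25 + \frac{-67 + 74}{-74 + R{\left(-6 \right)}}\right)^{2} = \left(-25 + \frac{-67 + 74}{-74 + 0}\right)^{2} = \left(-25 + \frac{7}{-74}\right)^{2} = \left(-25 + 7 \left(- \frac{1}{74}\right)\right)^{2} = \left(-25 - \frac{7}{74}\right)^{2} = \left(- \frac{1857}{74}\right)^{2} = \frac{3448449}{5476}$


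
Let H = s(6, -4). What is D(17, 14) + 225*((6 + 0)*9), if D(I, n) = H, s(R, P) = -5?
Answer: 12145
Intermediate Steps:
H = -5
D(I, n) = -5
D(17, 14) + 225*((6 + 0)*9) = -5 + 225*((6 + 0)*9) = -5 + 225*(6*9) = -5 + 225*54 = -5 + 12150 = 12145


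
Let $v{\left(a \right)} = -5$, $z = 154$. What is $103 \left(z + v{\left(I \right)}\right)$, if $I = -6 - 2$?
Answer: $15347$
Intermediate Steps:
$I = -8$
$103 \left(z + v{\left(I \right)}\right) = 103 \left(154 - 5\right) = 103 \cdot 149 = 15347$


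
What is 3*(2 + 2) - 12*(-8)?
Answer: 108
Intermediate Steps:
3*(2 + 2) - 12*(-8) = 3*4 + 96 = 12 + 96 = 108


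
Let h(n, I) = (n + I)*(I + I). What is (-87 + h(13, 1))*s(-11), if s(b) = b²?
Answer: -7139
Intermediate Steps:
h(n, I) = 2*I*(I + n) (h(n, I) = (I + n)*(2*I) = 2*I*(I + n))
(-87 + h(13, 1))*s(-11) = (-87 + 2*1*(1 + 13))*(-11)² = (-87 + 2*1*14)*121 = (-87 + 28)*121 = -59*121 = -7139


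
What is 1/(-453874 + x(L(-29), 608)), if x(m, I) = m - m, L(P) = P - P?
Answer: -1/453874 ≈ -2.2033e-6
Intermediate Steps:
L(P) = 0
x(m, I) = 0
1/(-453874 + x(L(-29), 608)) = 1/(-453874 + 0) = 1/(-453874) = -1/453874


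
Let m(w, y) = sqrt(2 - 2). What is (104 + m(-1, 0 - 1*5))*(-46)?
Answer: -4784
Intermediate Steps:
m(w, y) = 0 (m(w, y) = sqrt(0) = 0)
(104 + m(-1, 0 - 1*5))*(-46) = (104 + 0)*(-46) = 104*(-46) = -4784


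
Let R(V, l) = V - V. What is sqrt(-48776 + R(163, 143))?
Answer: 2*I*sqrt(12194) ≈ 220.85*I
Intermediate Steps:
R(V, l) = 0
sqrt(-48776 + R(163, 143)) = sqrt(-48776 + 0) = sqrt(-48776) = 2*I*sqrt(12194)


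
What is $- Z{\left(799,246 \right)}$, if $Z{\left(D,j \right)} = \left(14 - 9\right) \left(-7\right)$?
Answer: $35$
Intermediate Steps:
$Z{\left(D,j \right)} = -35$ ($Z{\left(D,j \right)} = 5 \left(-7\right) = -35$)
$- Z{\left(799,246 \right)} = \left(-1\right) \left(-35\right) = 35$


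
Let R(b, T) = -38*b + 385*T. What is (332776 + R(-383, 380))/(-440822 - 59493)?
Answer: -98726/100063 ≈ -0.98664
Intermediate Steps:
(332776 + R(-383, 380))/(-440822 - 59493) = (332776 + (-38*(-383) + 385*380))/(-440822 - 59493) = (332776 + (14554 + 146300))/(-500315) = (332776 + 160854)*(-1/500315) = 493630*(-1/500315) = -98726/100063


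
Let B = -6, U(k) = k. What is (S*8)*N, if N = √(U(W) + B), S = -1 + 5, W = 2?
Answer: 64*I ≈ 64.0*I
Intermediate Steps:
S = 4
N = 2*I (N = √(2 - 6) = √(-4) = 2*I ≈ 2.0*I)
(S*8)*N = (4*8)*(2*I) = 32*(2*I) = 64*I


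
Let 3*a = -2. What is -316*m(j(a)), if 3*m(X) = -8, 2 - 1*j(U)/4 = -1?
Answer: 2528/3 ≈ 842.67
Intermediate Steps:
a = -⅔ (a = (⅓)*(-2) = -⅔ ≈ -0.66667)
j(U) = 12 (j(U) = 8 - 4*(-1) = 8 + 4 = 12)
m(X) = -8/3 (m(X) = (⅓)*(-8) = -8/3)
-316*m(j(a)) = -316*(-8/3) = 2528/3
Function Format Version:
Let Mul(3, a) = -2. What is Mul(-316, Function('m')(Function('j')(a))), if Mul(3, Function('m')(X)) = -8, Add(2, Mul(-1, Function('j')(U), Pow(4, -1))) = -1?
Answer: Rational(2528, 3) ≈ 842.67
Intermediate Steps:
a = Rational(-2, 3) (a = Mul(Rational(1, 3), -2) = Rational(-2, 3) ≈ -0.66667)
Function('j')(U) = 12 (Function('j')(U) = Add(8, Mul(-4, -1)) = Add(8, 4) = 12)
Function('m')(X) = Rational(-8, 3) (Function('m')(X) = Mul(Rational(1, 3), -8) = Rational(-8, 3))
Mul(-316, Function('m')(Function('j')(a))) = Mul(-316, Rational(-8, 3)) = Rational(2528, 3)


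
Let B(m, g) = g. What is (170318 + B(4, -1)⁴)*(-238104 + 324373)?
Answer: 14693249811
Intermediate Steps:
(170318 + B(4, -1)⁴)*(-238104 + 324373) = (170318 + (-1)⁴)*(-238104 + 324373) = (170318 + 1)*86269 = 170319*86269 = 14693249811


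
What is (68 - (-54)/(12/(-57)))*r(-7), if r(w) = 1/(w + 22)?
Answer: -377/30 ≈ -12.567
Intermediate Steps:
r(w) = 1/(22 + w)
(68 - (-54)/(12/(-57)))*r(-7) = (68 - (-54)/(12/(-57)))/(22 - 7) = (68 - (-54)/(12*(-1/57)))/15 = (68 - (-54)/(-4/19))*(1/15) = (68 - (-54)*(-19)/4)*(1/15) = (68 - 1*513/2)*(1/15) = (68 - 513/2)*(1/15) = -377/2*1/15 = -377/30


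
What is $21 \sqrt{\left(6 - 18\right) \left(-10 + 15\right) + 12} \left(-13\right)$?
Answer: $- 1092 i \sqrt{3} \approx - 1891.4 i$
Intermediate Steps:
$21 \sqrt{\left(6 - 18\right) \left(-10 + 15\right) + 12} \left(-13\right) = 21 \sqrt{\left(-12\right) 5 + 12} \left(-13\right) = 21 \sqrt{-60 + 12} \left(-13\right) = 21 \sqrt{-48} \left(-13\right) = 21 \cdot 4 i \sqrt{3} \left(-13\right) = 21 \left(- 52 i \sqrt{3}\right) = - 1092 i \sqrt{3}$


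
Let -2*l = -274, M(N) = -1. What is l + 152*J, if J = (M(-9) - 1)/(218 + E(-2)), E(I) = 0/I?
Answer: 14781/109 ≈ 135.61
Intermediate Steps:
E(I) = 0
J = -1/109 (J = (-1 - 1)/(218 + 0) = -2/218 = -2*1/218 = -1/109 ≈ -0.0091743)
l = 137 (l = -½*(-274) = 137)
l + 152*J = 137 + 152*(-1/109) = 137 - 152/109 = 14781/109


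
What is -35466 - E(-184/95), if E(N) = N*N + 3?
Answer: -320141581/9025 ≈ -35473.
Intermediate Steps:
E(N) = 3 + N² (E(N) = N² + 3 = 3 + N²)
-35466 - E(-184/95) = -35466 - (3 + (-184/95)²) = -35466 - (3 + 33856/9025) = -35466 - 1*60931/9025 = -35466 - 60931/9025 = -320141581/9025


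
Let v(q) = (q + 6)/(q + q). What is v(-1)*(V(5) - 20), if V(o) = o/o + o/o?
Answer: 45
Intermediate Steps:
v(q) = (6 + q)/(2*q) (v(q) = (6 + q)/((2*q)) = (6 + q)*(1/(2*q)) = (6 + q)/(2*q))
V(o) = 2 (V(o) = 1 + 1 = 2)
v(-1)*(V(5) - 20) = ((1/2)*(6 - 1)/(-1))*(2 - 20) = ((1/2)*(-1)*5)*(-18) = -5/2*(-18) = 45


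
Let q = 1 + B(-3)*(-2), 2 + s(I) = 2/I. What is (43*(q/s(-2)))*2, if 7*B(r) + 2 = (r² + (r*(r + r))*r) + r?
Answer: -9202/21 ≈ -438.19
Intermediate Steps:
s(I) = -2 + 2/I
B(r) = -2/7 + r/7 + r²/7 + 2*r³/7 (B(r) = -2/7 + ((r² + (r*(r + r))*r) + r)/7 = -2/7 + ((r² + (r*(2*r))*r) + r)/7 = -2/7 + ((r² + (2*r²)*r) + r)/7 = -2/7 + ((r² + 2*r³) + r)/7 = -2/7 + (r + r² + 2*r³)/7 = -2/7 + (r/7 + r²/7 + 2*r³/7) = -2/7 + r/7 + r²/7 + 2*r³/7)
q = 107/7 (q = 1 + (-2/7 + (⅐)*(-3) + (⅐)*(-3)² + (2/7)*(-3)³)*(-2) = 1 + (-2/7 - 3/7 + (⅐)*9 + (2/7)*(-27))*(-2) = 1 + (-2/7 - 3/7 + 9/7 - 54/7)*(-2) = 1 - 50/7*(-2) = 1 + 100/7 = 107/7 ≈ 15.286)
(43*(q/s(-2)))*2 = (43*(107/(7*(-2 + 2/(-2)))))*2 = (43*(107/(7*(-2 + 2*(-½)))))*2 = (43*(107/(7*(-2 - 1))))*2 = (43*((107/7)/(-3)))*2 = (43*((107/7)*(-⅓)))*2 = (43*(-107/21))*2 = -4601/21*2 = -9202/21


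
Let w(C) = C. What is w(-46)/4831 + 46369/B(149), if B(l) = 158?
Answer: 224001371/763298 ≈ 293.47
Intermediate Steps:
w(-46)/4831 + 46369/B(149) = -46/4831 + 46369/158 = 224001371/763298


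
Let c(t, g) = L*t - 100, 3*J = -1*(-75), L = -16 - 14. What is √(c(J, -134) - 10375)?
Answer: 5*I*√449 ≈ 105.95*I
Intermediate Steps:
L = -30
J = 25 (J = (-1*(-75))/3 = (⅓)*75 = 25)
c(t, g) = -100 - 30*t (c(t, g) = -30*t - 100 = -100 - 30*t)
√(c(J, -134) - 10375) = √((-100 - 30*25) - 10375) = √((-100 - 750) - 10375) = √(-850 - 10375) = √(-11225) = 5*I*√449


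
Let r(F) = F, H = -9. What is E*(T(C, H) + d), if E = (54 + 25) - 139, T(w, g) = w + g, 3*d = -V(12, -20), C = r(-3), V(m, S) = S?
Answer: 320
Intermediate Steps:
C = -3
d = 20/3 (d = (-1*(-20))/3 = (1/3)*20 = 20/3 ≈ 6.6667)
T(w, g) = g + w
E = -60 (E = 79 - 139 = -60)
E*(T(C, H) + d) = -60*((-9 - 3) + 20/3) = -60*(-12 + 20/3) = -60*(-16/3) = 320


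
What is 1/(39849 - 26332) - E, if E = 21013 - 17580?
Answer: -46403860/13517 ≈ -3433.0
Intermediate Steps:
E = 3433
1/(39849 - 26332) - E = 1/(39849 - 26332) - 1*3433 = 1/13517 - 3433 = -46403860/13517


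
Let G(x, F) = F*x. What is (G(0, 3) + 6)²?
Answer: 36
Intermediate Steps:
(G(0, 3) + 6)² = (3*0 + 6)² = (0 + 6)² = 6² = 36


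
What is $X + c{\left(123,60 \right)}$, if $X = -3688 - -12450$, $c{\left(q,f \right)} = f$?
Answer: $8822$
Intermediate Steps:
$X = 8762$ ($X = -3688 + 12450 = 8762$)
$X + c{\left(123,60 \right)} = 8762 + 60 = 8822$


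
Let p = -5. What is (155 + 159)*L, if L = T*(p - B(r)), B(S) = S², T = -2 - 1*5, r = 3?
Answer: 30772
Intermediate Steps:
T = -7 (T = -2 - 5 = -7)
L = 98 (L = -7*(-5 - 1*3²) = -7*(-5 - 1*9) = -7*(-5 - 9) = -7*(-14) = 98)
(155 + 159)*L = (155 + 159)*98 = 314*98 = 30772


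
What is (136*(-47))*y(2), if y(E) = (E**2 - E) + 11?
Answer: -83096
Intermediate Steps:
y(E) = 11 + E**2 - E
(136*(-47))*y(2) = (136*(-47))*(11 + 2**2 - 1*2) = -6392*(11 + 4 - 2) = -6392*13 = -83096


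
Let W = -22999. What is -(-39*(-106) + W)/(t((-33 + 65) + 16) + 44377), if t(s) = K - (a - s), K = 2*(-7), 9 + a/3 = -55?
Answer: 18865/44603 ≈ 0.42295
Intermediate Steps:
a = -192 (a = -27 + 3*(-55) = -27 - 165 = -192)
K = -14
t(s) = 178 + s (t(s) = -14 - (-192 - s) = -14 + (192 + s) = 178 + s)
-(-39*(-106) + W)/(t((-33 + 65) + 16) + 44377) = -(-39*(-106) - 22999)/((178 + ((-33 + 65) + 16)) + 44377) = -(4134 - 22999)/((178 + (32 + 16)) + 44377) = -(-18865)/((178 + 48) + 44377) = -(-18865)/(226 + 44377) = -(-18865)/44603 = -1*(-18865/44603) = 18865/44603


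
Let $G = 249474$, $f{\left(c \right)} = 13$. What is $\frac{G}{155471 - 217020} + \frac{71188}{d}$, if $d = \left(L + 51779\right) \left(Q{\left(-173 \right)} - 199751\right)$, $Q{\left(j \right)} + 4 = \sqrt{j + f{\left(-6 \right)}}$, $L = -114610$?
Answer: $- \frac{9622338203349210882}{2373979343924313931} + \frac{21904 i \sqrt{10}}{192852795652595} \approx -4.0533 + 3.5917 \cdot 10^{-10} i$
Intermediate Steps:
$Q{\left(j \right)} = -4 + \sqrt{13 + j}$ ($Q{\left(j \right)} = -4 + \sqrt{j + 13} = -4 + \sqrt{13 + j}$)
$d = 12550806405 - 251324 i \sqrt{10}$ ($d = \left(-114610 + 51779\right) \left(\left(-4 + \sqrt{13 - 173}\right) - 199751\right) = - 62831 \left(\left(-4 + \sqrt{-160}\right) - 199751\right) = - 62831 \left(\left(-4 + 4 i \sqrt{10}\right) - 199751\right) = - 62831 \left(-199755 + 4 i \sqrt{10}\right) = 12550806405 - 251324 i \sqrt{10} \approx 1.2551 \cdot 10^{10} - 7.9476 \cdot 10^{5} i$)
$\frac{G}{155471 - 217020} + \frac{71188}{d} = \frac{249474}{155471 - 217020} + \frac{71188}{12550806405 - 251324 i \sqrt{10}} = \frac{249474}{-61549} + \frac{71188}{12550806405 - 251324 i \sqrt{10}} = 249474 \left(- \frac{1}{61549}\right) + \frac{71188}{12550806405 - 251324 i \sqrt{10}} = - \frac{249474}{61549} + \frac{71188}{12550806405 - 251324 i \sqrt{10}}$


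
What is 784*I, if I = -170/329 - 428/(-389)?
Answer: 8364384/18283 ≈ 457.50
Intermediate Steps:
I = 74682/127981 (I = -170*1/329 - 428*(-1/389) = -170/329 + 428/389 = 74682/127981 ≈ 0.58354)
784*I = 784*(74682/127981) = 8364384/18283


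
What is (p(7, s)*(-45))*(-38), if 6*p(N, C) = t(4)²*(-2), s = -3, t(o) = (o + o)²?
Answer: -2334720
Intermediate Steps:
t(o) = 4*o² (t(o) = (2*o)² = 4*o²)
p(N, C) = -4096/3 (p(N, C) = ((4*4²)²*(-2))/6 = ((4*16)²*(-2))/6 = (64²*(-2))/6 = (4096*(-2))/6 = (⅙)*(-8192) = -4096/3)
(p(7, s)*(-45))*(-38) = -4096/3*(-45)*(-38) = 61440*(-38) = -2334720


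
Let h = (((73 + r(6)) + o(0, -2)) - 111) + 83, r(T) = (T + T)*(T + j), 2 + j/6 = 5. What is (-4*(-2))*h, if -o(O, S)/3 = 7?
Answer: 2496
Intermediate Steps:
j = 18 (j = -12 + 6*5 = -12 + 30 = 18)
o(O, S) = -21 (o(O, S) = -3*7 = -21)
r(T) = 2*T*(18 + T) (r(T) = (T + T)*(T + 18) = (2*T)*(18 + T) = 2*T*(18 + T))
h = 312 (h = (((73 + 2*6*(18 + 6)) - 21) - 111) + 83 = (((73 + 2*6*24) - 21) - 111) + 83 = (((73 + 288) - 21) - 111) + 83 = ((361 - 21) - 111) + 83 = (340 - 111) + 83 = 229 + 83 = 312)
(-4*(-2))*h = -4*(-2)*312 = 8*312 = 2496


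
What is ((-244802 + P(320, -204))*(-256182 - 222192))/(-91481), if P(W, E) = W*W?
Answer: -5240108796/7037 ≈ -7.4465e+5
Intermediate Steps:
P(W, E) = W²
((-244802 + P(320, -204))*(-256182 - 222192))/(-91481) = ((-244802 + 320²)*(-256182 - 222192))/(-91481) = ((-244802 + 102400)*(-478374))*(-1/91481) = -142402*(-478374)*(-1/91481) = 68121414348*(-1/91481) = -5240108796/7037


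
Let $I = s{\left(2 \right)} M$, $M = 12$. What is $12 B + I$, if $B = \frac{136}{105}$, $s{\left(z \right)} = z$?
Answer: $\frac{1384}{35} \approx 39.543$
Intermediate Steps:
$B = \frac{136}{105}$ ($B = 136 \cdot \frac{1}{105} = \frac{136}{105} \approx 1.2952$)
$I = 24$ ($I = 2 \cdot 12 = 24$)
$12 B + I = 12 \cdot \frac{136}{105} + 24 = \frac{544}{35} + 24 = \frac{1384}{35}$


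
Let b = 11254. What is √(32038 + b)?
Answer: 2*√10823 ≈ 208.07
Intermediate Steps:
√(32038 + b) = √(32038 + 11254) = √43292 = 2*√10823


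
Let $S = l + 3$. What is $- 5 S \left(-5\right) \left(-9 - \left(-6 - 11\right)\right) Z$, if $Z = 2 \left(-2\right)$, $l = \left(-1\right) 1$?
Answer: $-1600$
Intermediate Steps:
$l = -1$
$S = 2$ ($S = -1 + 3 = 2$)
$Z = -4$
$- 5 S \left(-5\right) \left(-9 - \left(-6 - 11\right)\right) Z = \left(-5\right) 2 \left(-5\right) \left(-9 - \left(-6 - 11\right)\right) \left(-4\right) = \left(-10\right) \left(-5\right) \left(-9 - -17\right) \left(-4\right) = 50 \left(-9 + 17\right) \left(-4\right) = 50 \cdot 8 \left(-4\right) = 400 \left(-4\right) = -1600$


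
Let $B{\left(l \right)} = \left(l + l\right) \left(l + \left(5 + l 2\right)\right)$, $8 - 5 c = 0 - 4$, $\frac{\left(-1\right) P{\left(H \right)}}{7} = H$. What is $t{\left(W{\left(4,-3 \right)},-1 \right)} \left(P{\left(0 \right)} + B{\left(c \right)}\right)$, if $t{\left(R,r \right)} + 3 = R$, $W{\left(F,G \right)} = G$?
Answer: $- \frac{8784}{25} \approx -351.36$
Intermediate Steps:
$P{\left(H \right)} = - 7 H$
$t{\left(R,r \right)} = -3 + R$
$c = \frac{12}{5}$ ($c = \frac{8}{5} - \frac{0 - 4}{5} = \frac{8}{5} - - \frac{4}{5} = \frac{8}{5} + \frac{4}{5} = \frac{12}{5} \approx 2.4$)
$B{\left(l \right)} = 2 l \left(5 + 3 l\right)$ ($B{\left(l \right)} = 2 l \left(l + \left(5 + 2 l\right)\right) = 2 l \left(5 + 3 l\right)$)
$t{\left(W{\left(4,-3 \right)},-1 \right)} \left(P{\left(0 \right)} + B{\left(c \right)}\right) = \left(-3 - 3\right) \left(\left(-7\right) 0 + 2 \cdot \frac{12}{5} \left(5 + 3 \cdot \frac{12}{5}\right)\right) = - 6 \left(0 + 2 \cdot \frac{12}{5} \left(5 + \frac{36}{5}\right)\right) = - 6 \left(0 + 2 \cdot \frac{12}{5} \cdot \frac{61}{5}\right) = - 6 \left(0 + \frac{1464}{25}\right) = \left(-6\right) \frac{1464}{25} = - \frac{8784}{25}$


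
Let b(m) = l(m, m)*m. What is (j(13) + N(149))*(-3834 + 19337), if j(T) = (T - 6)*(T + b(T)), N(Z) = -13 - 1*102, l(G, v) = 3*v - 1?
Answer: 53237302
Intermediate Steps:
l(G, v) = -1 + 3*v
b(m) = m*(-1 + 3*m) (b(m) = (-1 + 3*m)*m = m*(-1 + 3*m))
N(Z) = -115 (N(Z) = -13 - 102 = -115)
j(T) = (-6 + T)*(T + T*(-1 + 3*T)) (j(T) = (T - 6)*(T + T*(-1 + 3*T)) = (-6 + T)*(T + T*(-1 + 3*T)))
(j(13) + N(149))*(-3834 + 19337) = (3*13²*(-6 + 13) - 115)*(-3834 + 19337) = (3*169*7 - 115)*15503 = (3549 - 115)*15503 = 3434*15503 = 53237302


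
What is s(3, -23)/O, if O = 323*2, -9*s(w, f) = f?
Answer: 23/5814 ≈ 0.0039560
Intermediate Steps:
s(w, f) = -f/9
O = 646
s(3, -23)/O = -1/9*(-23)/646 = (23/9)*(1/646) = 23/5814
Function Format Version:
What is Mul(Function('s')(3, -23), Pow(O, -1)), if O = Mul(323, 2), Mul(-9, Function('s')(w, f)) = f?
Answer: Rational(23, 5814) ≈ 0.0039560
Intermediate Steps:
Function('s')(w, f) = Mul(Rational(-1, 9), f)
O = 646
Mul(Function('s')(3, -23), Pow(O, -1)) = Mul(Mul(Rational(-1, 9), -23), Pow(646, -1)) = Mul(Rational(23, 9), Rational(1, 646)) = Rational(23, 5814)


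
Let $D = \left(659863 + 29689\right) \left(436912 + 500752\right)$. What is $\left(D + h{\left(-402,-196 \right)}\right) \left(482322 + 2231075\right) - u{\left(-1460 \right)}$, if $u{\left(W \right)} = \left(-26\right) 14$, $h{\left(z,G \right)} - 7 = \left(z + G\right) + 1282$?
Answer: $1754395908155773307$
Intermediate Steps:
$h{\left(z,G \right)} = 1289 + G + z$ ($h{\left(z,G \right)} = 7 + \left(\left(z + G\right) + 1282\right) = 7 + \left(\left(G + z\right) + 1282\right) = 7 + \left(1282 + G + z\right) = 1289 + G + z$)
$D = 646568086528$ ($D = 689552 \cdot 937664 = 646568086528$)
$u{\left(W \right)} = -364$
$\left(D + h{\left(-402,-196 \right)}\right) \left(482322 + 2231075\right) - u{\left(-1460 \right)} = \left(646568086528 - -691\right) \left(482322 + 2231075\right) - -364 = \left(646568086528 + 691\right) 2713397 + 364 = 646568087219 \cdot 2713397 + 364 = 1754395908155772943 + 364 = 1754395908155773307$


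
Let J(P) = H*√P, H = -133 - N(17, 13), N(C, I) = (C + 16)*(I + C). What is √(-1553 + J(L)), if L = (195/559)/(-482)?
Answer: √(-667117669028 - 23275298*I*√310890)/20726 ≈ 0.38329 - 39.41*I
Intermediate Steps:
L = -15/20726 (L = (195*(1/559))*(-1/482) = (15/43)*(-1/482) = -15/20726 ≈ -0.00072373)
N(C, I) = (16 + C)*(C + I)
H = -1123 (H = -133 - (17² + 16*17 + 16*13 + 17*13) = -133 - (289 + 272 + 208 + 221) = -133 - 1*990 = -133 - 990 = -1123)
J(P) = -1123*√P
√(-1553 + J(L)) = √(-1553 - 1123*I*√310890/20726)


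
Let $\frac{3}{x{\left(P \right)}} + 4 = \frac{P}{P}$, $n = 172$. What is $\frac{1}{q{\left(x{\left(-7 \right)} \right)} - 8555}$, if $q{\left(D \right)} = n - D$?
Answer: $- \frac{1}{8382} \approx -0.0001193$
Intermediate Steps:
$x{\left(P \right)} = -1$ ($x{\left(P \right)} = \frac{3}{-4 + \frac{P}{P}} = \frac{3}{-4 + 1} = \frac{3}{-3} = 3 \left(- \frac{1}{3}\right) = -1$)
$q{\left(D \right)} = 172 - D$
$\frac{1}{q{\left(x{\left(-7 \right)} \right)} - 8555} = \frac{1}{\left(172 - -1\right) - 8555} = \frac{1}{\left(172 + 1\right) - 8555} = \frac{1}{173 - 8555} = \frac{1}{-8382} = - \frac{1}{8382}$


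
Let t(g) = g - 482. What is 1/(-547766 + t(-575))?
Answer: -1/548823 ≈ -1.8221e-6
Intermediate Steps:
t(g) = -482 + g
1/(-547766 + t(-575)) = 1/(-547766 + (-482 - 575)) = 1/(-547766 - 1057) = 1/(-548823) = -1/548823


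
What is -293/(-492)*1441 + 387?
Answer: 612617/492 ≈ 1245.2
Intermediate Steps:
-293/(-492)*1441 + 387 = -293*(-1/492)*1441 + 387 = (293/492)*1441 + 387 = 422213/492 + 387 = 612617/492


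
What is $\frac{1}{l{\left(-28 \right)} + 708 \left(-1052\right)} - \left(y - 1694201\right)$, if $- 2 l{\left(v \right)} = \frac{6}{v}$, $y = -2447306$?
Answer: $\frac{86370486551387}{20854845} \approx 4.1415 \cdot 10^{6}$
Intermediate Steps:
$l{\left(v \right)} = - \frac{3}{v}$ ($l{\left(v \right)} = - \frac{6 \frac{1}{v}}{2} = - \frac{3}{v}$)
$\frac{1}{l{\left(-28 \right)} + 708 \left(-1052\right)} - \left(y - 1694201\right) = \frac{1}{- \frac{3}{-28} + 708 \left(-1052\right)} - \left(-2447306 - 1694201\right) = \frac{1}{\left(-3\right) \left(- \frac{1}{28}\right) - 744816} - \left(-2447306 - 1694201\right) = \frac{1}{\frac{3}{28} - 744816} - -4141507 = \frac{1}{- \frac{20854845}{28}} + 4141507 = - \frac{28}{20854845} + 4141507 = \frac{86370486551387}{20854845}$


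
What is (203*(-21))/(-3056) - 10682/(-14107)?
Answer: 92782333/43110992 ≈ 2.1522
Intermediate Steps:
(203*(-21))/(-3056) - 10682/(-14107) = -4263*(-1/3056) - 10682*(-1/14107) = 4263/3056 + 10682/14107 = 92782333/43110992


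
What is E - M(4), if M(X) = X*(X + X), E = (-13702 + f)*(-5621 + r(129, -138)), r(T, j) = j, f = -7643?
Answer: 122925823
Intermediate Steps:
E = 122925855 (E = (-13702 - 7643)*(-5621 - 138) = -21345*(-5759) = 122925855)
M(X) = 2*X² (M(X) = X*(2*X) = 2*X²)
E - M(4) = 122925855 - 2*4² = 122925855 - 2*16 = 122925855 - 1*32 = 122925855 - 32 = 122925823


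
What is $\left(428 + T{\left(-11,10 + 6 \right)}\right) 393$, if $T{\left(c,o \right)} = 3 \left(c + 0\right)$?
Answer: $155235$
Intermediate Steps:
$T{\left(c,o \right)} = 3 c$
$\left(428 + T{\left(-11,10 + 6 \right)}\right) 393 = \left(428 + 3 \left(-11\right)\right) 393 = \left(428 - 33\right) 393 = 395 \cdot 393 = 155235$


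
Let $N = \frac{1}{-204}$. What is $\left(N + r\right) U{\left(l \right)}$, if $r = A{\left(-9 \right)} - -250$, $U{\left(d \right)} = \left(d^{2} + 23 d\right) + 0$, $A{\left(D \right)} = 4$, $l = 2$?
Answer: $\frac{1295375}{102} \approx 12700.0$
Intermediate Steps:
$U{\left(d \right)} = d^{2} + 23 d$
$N = - \frac{1}{204} \approx -0.004902$
$r = 254$ ($r = 4 - -250 = 4 + 250 = 254$)
$\left(N + r\right) U{\left(l \right)} = \left(- \frac{1}{204} + 254\right) 2 \left(23 + 2\right) = \frac{51815 \cdot 2 \cdot 25}{204} = \frac{51815}{204} \cdot 50 = \frac{1295375}{102}$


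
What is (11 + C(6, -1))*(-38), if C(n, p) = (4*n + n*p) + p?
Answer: -1064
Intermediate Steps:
C(n, p) = p + 4*n + n*p
(11 + C(6, -1))*(-38) = (11 + (-1 + 4*6 + 6*(-1)))*(-38) = (11 + (-1 + 24 - 6))*(-38) = (11 + 17)*(-38) = 28*(-38) = -1064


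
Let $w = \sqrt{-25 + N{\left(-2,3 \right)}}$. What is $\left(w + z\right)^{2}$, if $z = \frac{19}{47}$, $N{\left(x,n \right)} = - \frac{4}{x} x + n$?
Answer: $- \frac{57073}{2209} + \frac{38 i \sqrt{26}}{47} \approx -25.837 + 4.1226 i$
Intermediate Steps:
$N{\left(x,n \right)} = -4 + n$
$w = i \sqrt{26}$ ($w = \sqrt{-25 + \left(-4 + 3\right)} = \sqrt{-25 - 1} = \sqrt{-26} = i \sqrt{26} \approx 5.099 i$)
$z = \frac{19}{47}$ ($z = 19 \cdot \frac{1}{47} = \frac{19}{47} \approx 0.40426$)
$\left(w + z\right)^{2} = \left(i \sqrt{26} + \frac{19}{47}\right)^{2} = \left(\frac{19}{47} + i \sqrt{26}\right)^{2}$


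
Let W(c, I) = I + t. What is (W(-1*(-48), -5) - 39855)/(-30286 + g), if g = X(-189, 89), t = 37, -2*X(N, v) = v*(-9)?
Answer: 79646/59771 ≈ 1.3325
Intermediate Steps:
X(N, v) = 9*v/2 (X(N, v) = -v*(-9)/2 = -(-9)*v/2 = 9*v/2)
g = 801/2 (g = (9/2)*89 = 801/2 ≈ 400.50)
W(c, I) = 37 + I (W(c, I) = I + 37 = 37 + I)
(W(-1*(-48), -5) - 39855)/(-30286 + g) = ((37 - 5) - 39855)/(-30286 + 801/2) = (32 - 39855)/(-59771/2) = -39823*(-2/59771) = 79646/59771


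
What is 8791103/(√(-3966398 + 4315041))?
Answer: 8791103*√348643/348643 ≈ 14889.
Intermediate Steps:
8791103/(√(-3966398 + 4315041)) = 8791103/(√348643) = 8791103*(√348643/348643) = 8791103*√348643/348643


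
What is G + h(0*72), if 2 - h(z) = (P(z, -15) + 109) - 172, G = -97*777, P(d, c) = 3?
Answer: -75307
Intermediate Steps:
G = -75369
h(z) = 62 (h(z) = 2 - ((3 + 109) - 172) = 2 - (112 - 172) = 2 - 1*(-60) = 2 + 60 = 62)
G + h(0*72) = -75369 + 62 = -75307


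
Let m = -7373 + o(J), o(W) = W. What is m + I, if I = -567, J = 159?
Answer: -7781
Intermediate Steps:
m = -7214 (m = -7373 + 159 = -7214)
m + I = -7214 - 567 = -7781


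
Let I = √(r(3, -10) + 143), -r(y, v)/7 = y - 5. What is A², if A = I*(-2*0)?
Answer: 0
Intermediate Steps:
r(y, v) = 35 - 7*y (r(y, v) = -7*(y - 5) = -7*(-5 + y) = 35 - 7*y)
I = √157 (I = √((35 - 7*3) + 143) = √((35 - 21) + 143) = √(14 + 143) = √157 ≈ 12.530)
A = 0 (A = √157*(-2*0) = √157*0 = 0)
A² = 0² = 0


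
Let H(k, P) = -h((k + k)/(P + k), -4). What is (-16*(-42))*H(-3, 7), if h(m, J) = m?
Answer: 1008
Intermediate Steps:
H(k, P) = -2*k/(P + k) (H(k, P) = -(k + k)/(P + k) = -2*k/(P + k))
(-16*(-42))*H(-3, 7) = (-16*(-42))*(-2*(-3)/(7 - 3)) = 672*(-2*(-3)/4) = 672*(-2*(-3)*1/4) = 672*(3/2) = 1008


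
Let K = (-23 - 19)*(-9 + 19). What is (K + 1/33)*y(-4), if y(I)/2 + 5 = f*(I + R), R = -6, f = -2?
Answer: -138590/11 ≈ -12599.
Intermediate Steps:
K = -420 (K = -42*10 = -420)
y(I) = 14 - 4*I (y(I) = -10 + 2*(-2*(I - 6)) = -10 + 2*(-2*(-6 + I)) = -10 + 2*(12 - 2*I) = -10 + (24 - 4*I) = 14 - 4*I)
(K + 1/33)*y(-4) = (-420 + 1/33)*(14 - 4*(-4)) = (-420 + 1/33)*(14 + 16) = -13859/33*30 = -138590/11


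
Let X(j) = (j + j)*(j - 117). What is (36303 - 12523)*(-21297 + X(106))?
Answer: -561897620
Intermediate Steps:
X(j) = 2*j*(-117 + j) (X(j) = (2*j)*(-117 + j) = 2*j*(-117 + j))
(36303 - 12523)*(-21297 + X(106)) = (36303 - 12523)*(-21297 + 2*106*(-117 + 106)) = 23780*(-21297 + 2*106*(-11)) = 23780*(-21297 - 2332) = 23780*(-23629) = -561897620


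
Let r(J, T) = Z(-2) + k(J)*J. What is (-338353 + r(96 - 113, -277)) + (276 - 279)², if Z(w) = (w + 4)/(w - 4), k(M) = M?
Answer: -1014166/3 ≈ -3.3806e+5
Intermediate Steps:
Z(w) = (4 + w)/(-4 + w)
r(J, T) = -⅓ + J² (r(J, T) = (4 - 2)/(-4 - 2) + J*J = 2/(-6) + J² = -⅙*2 + J² = -⅓ + J²)
(-338353 + r(96 - 113, -277)) + (276 - 279)² = (-338353 + (-⅓ + (96 - 113)²)) + (276 - 279)² = (-338353 + (-⅓ + (-17)²)) + (-3)² = (-338353 + (-⅓ + 289)) + 9 = (-338353 + 866/3) + 9 = -1014193/3 + 9 = -1014166/3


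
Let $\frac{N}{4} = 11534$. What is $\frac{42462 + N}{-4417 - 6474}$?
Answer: $- \frac{88598}{10891} \approx -8.135$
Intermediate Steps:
$N = 46136$ ($N = 4 \cdot 11534 = 46136$)
$\frac{42462 + N}{-4417 - 6474} = \frac{42462 + 46136}{-4417 - 6474} = \frac{88598}{-10891} = 88598 \left(- \frac{1}{10891}\right) = - \frac{88598}{10891}$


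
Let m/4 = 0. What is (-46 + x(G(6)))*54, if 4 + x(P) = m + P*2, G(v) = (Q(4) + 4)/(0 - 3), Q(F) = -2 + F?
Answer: -2916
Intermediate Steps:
m = 0 (m = 4*0 = 0)
G(v) = -2 (G(v) = ((-2 + 4) + 4)/(0 - 3) = (2 + 4)/(-3) = 6*(-1/3) = -2)
x(P) = -4 + 2*P (x(P) = -4 + (0 + P*2) = -4 + (0 + 2*P) = -4 + 2*P)
(-46 + x(G(6)))*54 = (-46 + (-4 + 2*(-2)))*54 = (-46 + (-4 - 4))*54 = (-46 - 8)*54 = -54*54 = -2916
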